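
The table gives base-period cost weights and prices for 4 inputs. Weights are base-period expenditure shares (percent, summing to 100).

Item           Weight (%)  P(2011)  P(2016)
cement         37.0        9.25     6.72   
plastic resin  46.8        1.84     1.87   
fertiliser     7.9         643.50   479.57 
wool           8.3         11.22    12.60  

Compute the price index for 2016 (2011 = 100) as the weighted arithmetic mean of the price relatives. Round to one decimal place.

cement: 37.0 × (6.72/9.25) = 37.0 × 0.726486 = 26.8800
plastic resin: 46.8 × (1.87/1.84) = 46.8 × 1.016304 = 47.5630
fertiliser: 7.9 × (479.57/643.50) = 7.9 × 0.745253 = 5.8875
wool: 8.3 × (12.60/11.22) = 8.3 × 1.122995 = 9.3209
Index = Σ wᵢ·(p₁ᵢ/p₀ᵢ) = 26.8800 + 47.5630 + 5.8875 + 9.3209 = 89.6514

89.7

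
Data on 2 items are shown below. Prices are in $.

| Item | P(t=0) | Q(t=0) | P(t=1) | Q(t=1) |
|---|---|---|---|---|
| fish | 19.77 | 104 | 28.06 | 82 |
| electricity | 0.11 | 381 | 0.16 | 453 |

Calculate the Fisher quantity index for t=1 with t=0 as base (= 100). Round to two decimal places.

79.66

Laspeyres component (base-period weights):
ΣP(t=0)Q(t=1) = 19.77×82 + 0.11×453 = 1621.14 + 49.83 = 1670.97
ΣP(t=0)Q(t=0) = 19.77×104 + 0.11×381 = 2056.08 + 41.91 = 2097.99
L = 1670.97 / 2097.99 × 100 = 79.6462
Paasche component (current-period weights):
ΣP(t=1)Q(t=1) = 28.06×82 + 0.16×453 = 2300.92 + 72.48 = 2373.4
ΣP(t=1)Q(t=0) = 28.06×104 + 0.16×381 = 2918.24 + 60.96 = 2979.2
P = 2373.4 / 2979.2 × 100 = 79.6657
Fisher = √(L × P) = √(79.6462 × 79.6657) = 79.6560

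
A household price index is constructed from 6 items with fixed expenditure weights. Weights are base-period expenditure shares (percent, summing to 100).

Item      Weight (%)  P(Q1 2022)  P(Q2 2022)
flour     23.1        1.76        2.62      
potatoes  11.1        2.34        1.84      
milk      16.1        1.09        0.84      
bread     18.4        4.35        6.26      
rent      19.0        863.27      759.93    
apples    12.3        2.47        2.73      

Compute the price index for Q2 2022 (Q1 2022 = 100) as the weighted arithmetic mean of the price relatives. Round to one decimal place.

flour: 23.1 × (2.62/1.76) = 23.1 × 1.488636 = 34.3875
potatoes: 11.1 × (1.84/2.34) = 11.1 × 0.786325 = 8.7282
milk: 16.1 × (0.84/1.09) = 16.1 × 0.770642 = 12.4073
bread: 18.4 × (6.26/4.35) = 18.4 × 1.439080 = 26.4791
rent: 19.0 × (759.93/863.27) = 19.0 × 0.880292 = 16.7256
apples: 12.3 × (2.73/2.47) = 12.3 × 1.105263 = 13.5947
Index = Σ wᵢ·(p₁ᵢ/p₀ᵢ) = 34.3875 + 8.7282 + 12.4073 + 26.4791 + 16.7256 + 13.5947 = 112.3224

112.3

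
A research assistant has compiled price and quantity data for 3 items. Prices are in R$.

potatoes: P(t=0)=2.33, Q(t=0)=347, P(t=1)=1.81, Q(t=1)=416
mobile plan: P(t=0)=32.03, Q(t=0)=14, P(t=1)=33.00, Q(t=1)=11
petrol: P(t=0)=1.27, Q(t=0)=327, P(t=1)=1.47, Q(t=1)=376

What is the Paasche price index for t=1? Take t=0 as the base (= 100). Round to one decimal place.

92.7

Paasche price index uses current-period quantities as weights.
ΣP(t=1)·Q(t=1) = 1.81×416 + 33.00×11 + 1.47×376 = 752.96 + 363 + 552.72 = 1668.68
ΣP(t=0)·Q(t=1) = 2.33×416 + 32.03×11 + 1.27×376 = 969.28 + 352.33 + 477.52 = 1799.13
Index = 1668.68 / 1799.13 × 100 = 92.7493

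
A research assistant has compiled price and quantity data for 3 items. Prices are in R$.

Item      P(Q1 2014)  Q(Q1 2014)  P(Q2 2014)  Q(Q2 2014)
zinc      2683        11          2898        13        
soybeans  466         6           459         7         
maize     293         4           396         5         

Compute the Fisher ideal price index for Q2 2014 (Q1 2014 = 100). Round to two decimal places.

108.20

Laspeyres component (base-period weights):
ΣP(Q2 2014)Q(Q1 2014) = 2898×11 + 459×6 + 396×4 = 31878 + 2754 + 1584 = 36216
ΣP(Q1 2014)Q(Q1 2014) = 2683×11 + 466×6 + 293×4 = 29513 + 2796 + 1172 = 33481
L = 36216 / 33481 × 100 = 108.1688
Paasche component (current-period weights):
ΣP(Q2 2014)Q(Q2 2014) = 2898×13 + 459×7 + 396×5 = 37674 + 3213 + 1980 = 42867
ΣP(Q1 2014)Q(Q2 2014) = 2683×13 + 466×7 + 293×5 = 34879 + 3262 + 1465 = 39606
P = 42867 / 39606 × 100 = 108.2336
Fisher = √(L × P) = √(108.1688 × 108.2336) = 108.2012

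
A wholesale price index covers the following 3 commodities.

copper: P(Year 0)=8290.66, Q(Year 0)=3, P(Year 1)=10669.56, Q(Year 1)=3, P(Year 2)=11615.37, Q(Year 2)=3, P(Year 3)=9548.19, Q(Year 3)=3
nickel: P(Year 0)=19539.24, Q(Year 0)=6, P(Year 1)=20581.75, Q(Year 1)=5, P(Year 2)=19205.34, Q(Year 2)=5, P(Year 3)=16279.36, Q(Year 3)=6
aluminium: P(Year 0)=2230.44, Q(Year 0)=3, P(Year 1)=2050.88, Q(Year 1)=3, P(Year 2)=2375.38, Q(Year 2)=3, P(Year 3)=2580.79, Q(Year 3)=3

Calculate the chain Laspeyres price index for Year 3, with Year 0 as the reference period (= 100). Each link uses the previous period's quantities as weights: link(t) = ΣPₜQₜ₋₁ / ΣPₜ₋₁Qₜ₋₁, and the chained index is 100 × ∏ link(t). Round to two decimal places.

90.71

Link Year 0→Year 1:
ΣP(Year 1)Q(Year 0) = 10669.56×3 + 20581.75×6 + 2050.88×3 = 32008.68 + 123490.5 + 6152.64 = 161651.82
ΣP(Year 0)Q(Year 0) = 8290.66×3 + 19539.24×6 + 2230.44×3 = 24871.98 + 117235.44 + 6691.32 = 148798.74
link = 161651.82/148798.74 = 1.086379
Link Year 1→Year 2:
ΣP(Year 2)Q(Year 1) = 11615.37×3 + 19205.34×5 + 2375.38×3 = 34846.11 + 96026.7 + 7126.14 = 137998.95
ΣP(Year 1)Q(Year 1) = 10669.56×3 + 20581.75×5 + 2050.88×3 = 32008.68 + 102908.75 + 6152.64 = 141070.07
link = 137998.95/141070.07 = 0.978230
Link Year 2→Year 3:
ΣP(Year 3)Q(Year 2) = 9548.19×3 + 16279.36×5 + 2580.79×3 = 28644.57 + 81396.8 + 7742.37 = 117783.74
ΣP(Year 2)Q(Year 2) = 11615.37×3 + 19205.34×5 + 2375.38×3 = 34846.11 + 96026.7 + 7126.14 = 137998.95
link = 117783.74/137998.95 = 0.853512
Chained index = 100 × 1.086379 × 0.978230 × 0.853512 = 90.7051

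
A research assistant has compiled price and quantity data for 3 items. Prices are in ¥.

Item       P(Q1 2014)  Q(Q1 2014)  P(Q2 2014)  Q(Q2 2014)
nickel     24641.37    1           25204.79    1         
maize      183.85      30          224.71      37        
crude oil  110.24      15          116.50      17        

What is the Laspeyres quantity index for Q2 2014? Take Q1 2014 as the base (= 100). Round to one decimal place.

104.7

Laspeyres quantity index uses base-period prices as weights.
ΣP(Q1 2014)·Q(Q2 2014) = 24641.37×1 + 183.85×37 + 110.24×17 = 24641.37 + 6802.45 + 1874.08 = 33317.9
ΣP(Q1 2014)·Q(Q1 2014) = 24641.37×1 + 183.85×30 + 110.24×15 = 24641.37 + 5515.5 + 1653.6 = 31810.47
Index = 33317.9 / 31810.47 × 100 = 104.7388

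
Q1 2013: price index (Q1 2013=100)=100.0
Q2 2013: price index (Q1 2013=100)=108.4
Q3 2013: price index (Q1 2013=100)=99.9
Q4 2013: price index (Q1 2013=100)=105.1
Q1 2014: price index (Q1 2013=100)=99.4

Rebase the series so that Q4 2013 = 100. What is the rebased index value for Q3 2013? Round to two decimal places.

Rebased(Q3 2013) = 99.9 / 105.1 × 100 = 95.0523

95.05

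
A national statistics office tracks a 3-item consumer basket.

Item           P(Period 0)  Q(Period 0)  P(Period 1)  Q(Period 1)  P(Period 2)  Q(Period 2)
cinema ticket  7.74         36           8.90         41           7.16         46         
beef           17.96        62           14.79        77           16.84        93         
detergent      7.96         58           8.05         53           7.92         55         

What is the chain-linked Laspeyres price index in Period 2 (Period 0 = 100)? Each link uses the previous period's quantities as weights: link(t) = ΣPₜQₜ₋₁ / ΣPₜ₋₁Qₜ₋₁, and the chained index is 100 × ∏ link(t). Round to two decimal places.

Link Period 0→Period 1:
ΣP(Period 1)Q(Period 0) = 8.90×36 + 14.79×62 + 8.05×58 = 320.4 + 916.98 + 466.9 = 1704.28
ΣP(Period 0)Q(Period 0) = 7.74×36 + 17.96×62 + 7.96×58 = 278.64 + 1113.52 + 461.68 = 1853.84
link = 1704.28/1853.84 = 0.919324
Link Period 1→Period 2:
ΣP(Period 2)Q(Period 1) = 7.16×41 + 16.84×77 + 7.92×53 = 293.56 + 1296.68 + 419.76 = 2010
ΣP(Period 1)Q(Period 1) = 8.90×41 + 14.79×77 + 8.05×53 = 364.9 + 1138.83 + 426.65 = 1930.38
link = 2010/1930.38 = 1.041246
Chained index = 100 × 0.919324 × 1.041246 = 95.7242

95.72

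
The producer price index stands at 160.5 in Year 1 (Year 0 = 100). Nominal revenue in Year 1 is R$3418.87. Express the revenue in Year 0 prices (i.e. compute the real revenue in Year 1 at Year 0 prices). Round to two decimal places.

Real = Nominal ÷ (Index/100) = 3418.87 ÷ (160.5/100)
     = 3418.87 ÷ 1.605 = 2130.1371

2130.14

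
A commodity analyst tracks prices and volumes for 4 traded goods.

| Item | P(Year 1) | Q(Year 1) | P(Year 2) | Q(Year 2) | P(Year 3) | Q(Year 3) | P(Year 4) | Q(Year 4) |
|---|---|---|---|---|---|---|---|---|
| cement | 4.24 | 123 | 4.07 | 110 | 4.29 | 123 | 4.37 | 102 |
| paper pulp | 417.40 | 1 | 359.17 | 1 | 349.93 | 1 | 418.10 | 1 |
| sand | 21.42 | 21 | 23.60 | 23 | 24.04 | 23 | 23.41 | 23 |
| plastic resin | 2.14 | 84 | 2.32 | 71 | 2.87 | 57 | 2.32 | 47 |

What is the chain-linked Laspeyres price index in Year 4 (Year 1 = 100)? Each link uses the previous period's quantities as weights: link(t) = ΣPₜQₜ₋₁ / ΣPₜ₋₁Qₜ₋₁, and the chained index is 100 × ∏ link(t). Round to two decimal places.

Link Year 1→Year 2:
ΣP(Year 2)Q(Year 1) = 4.07×123 + 359.17×1 + 23.60×21 + 2.32×84 = 500.61 + 359.17 + 495.6 + 194.88 = 1550.26
ΣP(Year 1)Q(Year 1) = 4.24×123 + 417.40×1 + 21.42×21 + 2.14×84 = 521.52 + 417.4 + 449.82 + 179.76 = 1568.5
link = 1550.26/1568.5 = 0.988371
Link Year 2→Year 3:
ΣP(Year 3)Q(Year 2) = 4.29×110 + 349.93×1 + 24.04×23 + 2.87×71 = 471.9 + 349.93 + 552.92 + 203.77 = 1578.52
ΣP(Year 2)Q(Year 2) = 4.07×110 + 359.17×1 + 23.60×23 + 2.32×71 = 447.7 + 359.17 + 542.8 + 164.72 = 1514.39
link = 1578.52/1514.39 = 1.042347
Link Year 3→Year 4:
ΣP(Year 4)Q(Year 3) = 4.37×123 + 418.10×1 + 23.41×23 + 2.32×57 = 537.51 + 418.1 + 538.43 + 132.24 = 1626.28
ΣP(Year 3)Q(Year 3) = 4.29×123 + 349.93×1 + 24.04×23 + 2.87×57 = 527.67 + 349.93 + 552.92 + 163.59 = 1594.11
link = 1626.28/1594.11 = 1.020181
Chained index = 100 × 0.988371 × 1.042347 × 1.020181 = 105.1016

105.10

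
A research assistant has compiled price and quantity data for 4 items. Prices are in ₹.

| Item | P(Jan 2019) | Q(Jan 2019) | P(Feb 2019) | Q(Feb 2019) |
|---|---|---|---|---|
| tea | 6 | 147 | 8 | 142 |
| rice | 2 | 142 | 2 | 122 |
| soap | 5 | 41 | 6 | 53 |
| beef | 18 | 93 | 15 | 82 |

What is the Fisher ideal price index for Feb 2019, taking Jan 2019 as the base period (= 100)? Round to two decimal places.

Laspeyres component (base-period weights):
ΣP(Feb 2019)Q(Jan 2019) = 8×147 + 2×142 + 6×41 + 15×93 = 1176 + 284 + 246 + 1395 = 3101
ΣP(Jan 2019)Q(Jan 2019) = 6×147 + 2×142 + 5×41 + 18×93 = 882 + 284 + 205 + 1674 = 3045
L = 3101 / 3045 × 100 = 101.8391
Paasche component (current-period weights):
ΣP(Feb 2019)Q(Feb 2019) = 8×142 + 2×122 + 6×53 + 15×82 = 1136 + 244 + 318 + 1230 = 2928
ΣP(Jan 2019)Q(Feb 2019) = 6×142 + 2×122 + 5×53 + 18×82 = 852 + 244 + 265 + 1476 = 2837
P = 2928 / 2837 × 100 = 103.2076
Fisher = √(L × P) = √(101.8391 × 103.2076) = 102.5211

102.52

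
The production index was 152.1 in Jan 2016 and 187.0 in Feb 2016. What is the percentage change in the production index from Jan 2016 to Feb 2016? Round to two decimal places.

Change = (187.0 − 152.1) / 152.1 × 100
       = 34.9 / 152.1 × 100 = 22.9454%

22.95%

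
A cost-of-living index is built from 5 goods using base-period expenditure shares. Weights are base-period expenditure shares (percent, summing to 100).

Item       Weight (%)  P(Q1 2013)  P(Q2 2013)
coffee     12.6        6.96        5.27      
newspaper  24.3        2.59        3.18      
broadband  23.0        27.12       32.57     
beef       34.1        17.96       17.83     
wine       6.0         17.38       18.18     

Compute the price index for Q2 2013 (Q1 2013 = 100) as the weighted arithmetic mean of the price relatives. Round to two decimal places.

coffee: 12.6 × (5.27/6.96) = 12.6 × 0.757184 = 9.5405
newspaper: 24.3 × (3.18/2.59) = 24.3 × 1.227799 = 29.8355
broadband: 23.0 × (32.57/27.12) = 23.0 × 1.200959 = 27.6221
beef: 34.1 × (17.83/17.96) = 34.1 × 0.992762 = 33.8532
wine: 6.0 × (18.18/17.38) = 6.0 × 1.046030 = 6.2762
Index = Σ wᵢ·(p₁ᵢ/p₀ᵢ) = 9.5405 + 29.8355 + 27.6221 + 33.8532 + 6.2762 = 107.1274

107.13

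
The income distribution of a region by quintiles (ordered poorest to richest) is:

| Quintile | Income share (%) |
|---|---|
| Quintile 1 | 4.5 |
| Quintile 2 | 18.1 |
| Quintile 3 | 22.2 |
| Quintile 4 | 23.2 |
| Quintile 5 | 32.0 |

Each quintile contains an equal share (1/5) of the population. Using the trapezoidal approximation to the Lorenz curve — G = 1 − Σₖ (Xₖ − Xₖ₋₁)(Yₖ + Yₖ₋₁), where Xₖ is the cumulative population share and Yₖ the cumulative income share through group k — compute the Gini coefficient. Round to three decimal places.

Cumulative income shares Yₖ: 0.0450, 0.2260, 0.4480, 0.6800, 1.0000
Σ (Xₖ−Xₖ₋₁)(Yₖ+Yₖ₋₁) = (1/5)(0.0450+0.0000) + (1/5)(0.2260+0.0450) + (1/5)(0.4480+0.2260) + (1/5)(0.6800+0.4480) + (1/5)(1.0000+0.6800)
  = 0.0090 + 0.0542 + 0.1348 + 0.2256 + 0.3360 = 0.7596
G = 1 − 0.7596 = 0.2404

0.240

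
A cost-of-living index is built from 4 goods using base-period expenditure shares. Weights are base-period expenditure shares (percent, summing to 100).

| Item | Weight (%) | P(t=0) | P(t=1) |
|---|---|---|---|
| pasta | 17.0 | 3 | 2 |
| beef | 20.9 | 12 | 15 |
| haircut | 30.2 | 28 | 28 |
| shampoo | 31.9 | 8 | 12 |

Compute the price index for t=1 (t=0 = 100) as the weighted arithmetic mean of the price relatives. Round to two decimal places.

pasta: 17.0 × (2/3) = 17.0 × 0.666667 = 11.3333
beef: 20.9 × (15/12) = 20.9 × 1.250000 = 26.1250
haircut: 30.2 × (28/28) = 30.2 × 1.000000 = 30.2000
shampoo: 31.9 × (12/8) = 31.9 × 1.500000 = 47.8500
Index = Σ wᵢ·(p₁ᵢ/p₀ᵢ) = 11.3333 + 26.1250 + 30.2000 + 47.8500 = 115.5083

115.51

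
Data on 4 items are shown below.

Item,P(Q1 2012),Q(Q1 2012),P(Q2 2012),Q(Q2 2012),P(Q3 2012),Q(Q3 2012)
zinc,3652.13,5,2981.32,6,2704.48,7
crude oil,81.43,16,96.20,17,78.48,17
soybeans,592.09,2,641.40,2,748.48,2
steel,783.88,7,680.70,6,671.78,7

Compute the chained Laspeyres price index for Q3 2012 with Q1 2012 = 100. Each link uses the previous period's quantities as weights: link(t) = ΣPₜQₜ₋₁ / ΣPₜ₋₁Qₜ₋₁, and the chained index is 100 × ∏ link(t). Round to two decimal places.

79.53

Link Q1 2012→Q2 2012:
ΣP(Q2 2012)Q(Q1 2012) = 2981.32×5 + 96.20×16 + 641.40×2 + 680.70×7 = 14906.6 + 1539.2 + 1282.8 + 4764.9 = 22493.5
ΣP(Q1 2012)Q(Q1 2012) = 3652.13×5 + 81.43×16 + 592.09×2 + 783.88×7 = 18260.65 + 1302.88 + 1184.18 + 5487.16 = 26234.87
link = 22493.5/26234.87 = 0.857389
Link Q2 2012→Q3 2012:
ΣP(Q3 2012)Q(Q2 2012) = 2704.48×6 + 78.48×17 + 748.48×2 + 671.78×6 = 16226.88 + 1334.16 + 1496.96 + 4030.68 = 23088.68
ΣP(Q2 2012)Q(Q2 2012) = 2981.32×6 + 96.20×17 + 641.40×2 + 680.70×6 = 17887.92 + 1635.4 + 1282.8 + 4084.2 = 24890.32
link = 23088.68/24890.32 = 0.927617
Chained index = 100 × 0.857389 × 0.927617 = 79.5329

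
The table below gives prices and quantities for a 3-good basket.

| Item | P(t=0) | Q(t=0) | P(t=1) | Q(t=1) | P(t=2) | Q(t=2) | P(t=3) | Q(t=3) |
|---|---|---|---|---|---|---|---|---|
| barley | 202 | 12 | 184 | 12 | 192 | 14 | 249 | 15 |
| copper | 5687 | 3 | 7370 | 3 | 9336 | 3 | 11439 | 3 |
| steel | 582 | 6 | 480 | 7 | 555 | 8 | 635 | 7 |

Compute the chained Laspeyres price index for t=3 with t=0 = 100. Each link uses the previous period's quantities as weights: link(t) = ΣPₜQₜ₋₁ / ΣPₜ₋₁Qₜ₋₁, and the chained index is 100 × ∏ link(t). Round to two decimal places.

178.50

Link t=0→t=1:
ΣP(t=1)Q(t=0) = 184×12 + 7370×3 + 480×6 = 2208 + 22110 + 2880 = 27198
ΣP(t=0)Q(t=0) = 202×12 + 5687×3 + 582×6 = 2424 + 17061 + 3492 = 22977
link = 27198/22977 = 1.183705
Link t=1→t=2:
ΣP(t=2)Q(t=1) = 192×12 + 9336×3 + 555×7 = 2304 + 28008 + 3885 = 34197
ΣP(t=1)Q(t=1) = 184×12 + 7370×3 + 480×7 = 2208 + 22110 + 3360 = 27678
link = 34197/27678 = 1.235530
Link t=2→t=3:
ΣP(t=3)Q(t=2) = 249×14 + 11439×3 + 635×8 = 3486 + 34317 + 5080 = 42883
ΣP(t=2)Q(t=2) = 192×14 + 9336×3 + 555×8 = 2688 + 28008 + 4440 = 35136
link = 42883/35136 = 1.220486
Chained index = 100 × 1.183705 × 1.235530 × 1.220486 = 178.4965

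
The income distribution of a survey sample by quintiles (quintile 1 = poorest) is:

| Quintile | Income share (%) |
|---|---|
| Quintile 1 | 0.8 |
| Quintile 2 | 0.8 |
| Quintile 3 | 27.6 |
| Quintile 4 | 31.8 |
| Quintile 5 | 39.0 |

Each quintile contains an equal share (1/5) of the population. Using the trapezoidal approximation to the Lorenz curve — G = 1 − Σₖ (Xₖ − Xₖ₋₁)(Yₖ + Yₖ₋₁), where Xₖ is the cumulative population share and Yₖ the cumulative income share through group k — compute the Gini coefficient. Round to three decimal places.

0.430

Cumulative income shares Yₖ: 0.0080, 0.0160, 0.2920, 0.6100, 1.0000
Σ (Xₖ−Xₖ₋₁)(Yₖ+Yₖ₋₁) = (1/5)(0.0080+0.0000) + (1/5)(0.0160+0.0080) + (1/5)(0.2920+0.0160) + (1/5)(0.6100+0.2920) + (1/5)(1.0000+0.6100)
  = 0.0016 + 0.0048 + 0.0616 + 0.1804 + 0.3220 = 0.5704
G = 1 − 0.5704 = 0.4296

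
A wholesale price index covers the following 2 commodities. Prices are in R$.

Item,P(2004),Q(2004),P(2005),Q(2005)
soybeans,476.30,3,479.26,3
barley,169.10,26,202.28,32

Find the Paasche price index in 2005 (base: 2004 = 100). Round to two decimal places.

115.65

Paasche price index uses current-period quantities as weights.
ΣP(2005)·Q(2005) = 479.26×3 + 202.28×32 = 1437.78 + 6472.96 = 7910.74
ΣP(2004)·Q(2005) = 476.30×3 + 169.10×32 = 1428.9 + 5411.2 = 6840.1
Index = 7910.74 / 6840.1 × 100 = 115.6524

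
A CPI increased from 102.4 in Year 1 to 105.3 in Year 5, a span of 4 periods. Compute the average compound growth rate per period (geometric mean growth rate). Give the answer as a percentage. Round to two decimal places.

Growth factor = (105.3/102.4)^(1/4) = (1.028320)^(1/4) = 1.007006
Growth rate = 1.007006 − 1 = 0.007006 = 0.7006%

0.70%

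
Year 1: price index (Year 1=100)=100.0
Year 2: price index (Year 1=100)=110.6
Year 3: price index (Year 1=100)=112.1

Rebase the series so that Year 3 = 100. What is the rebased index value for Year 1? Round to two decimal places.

Rebased(Year 1) = 100.0 / 112.1 × 100 = 89.2061

89.21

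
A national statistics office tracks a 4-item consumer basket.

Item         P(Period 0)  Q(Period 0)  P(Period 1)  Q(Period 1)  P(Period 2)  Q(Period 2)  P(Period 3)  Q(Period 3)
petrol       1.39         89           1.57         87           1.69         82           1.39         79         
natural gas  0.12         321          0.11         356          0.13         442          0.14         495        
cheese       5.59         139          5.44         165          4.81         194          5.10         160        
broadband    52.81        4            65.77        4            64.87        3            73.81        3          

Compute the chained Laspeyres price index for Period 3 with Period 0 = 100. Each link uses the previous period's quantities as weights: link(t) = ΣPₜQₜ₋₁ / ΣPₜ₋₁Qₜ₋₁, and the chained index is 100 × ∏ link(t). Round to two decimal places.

Link Period 0→Period 1:
ΣP(Period 1)Q(Period 0) = 1.57×89 + 0.11×321 + 5.44×139 + 65.77×4 = 139.73 + 35.31 + 756.16 + 263.08 = 1194.28
ΣP(Period 0)Q(Period 0) = 1.39×89 + 0.12×321 + 5.59×139 + 52.81×4 = 123.71 + 38.52 + 777.01 + 211.24 = 1150.48
link = 1194.28/1150.48 = 1.038071
Link Period 1→Period 2:
ΣP(Period 2)Q(Period 1) = 1.69×87 + 0.13×356 + 4.81×165 + 64.87×4 = 147.03 + 46.28 + 793.65 + 259.48 = 1246.44
ΣP(Period 1)Q(Period 1) = 1.57×87 + 0.11×356 + 5.44×165 + 65.77×4 = 136.59 + 39.16 + 897.6 + 263.08 = 1336.43
link = 1246.44/1336.43 = 0.932664
Link Period 2→Period 3:
ΣP(Period 3)Q(Period 2) = 1.39×82 + 0.14×442 + 5.10×194 + 73.81×3 = 113.98 + 61.88 + 989.4 + 221.43 = 1386.69
ΣP(Period 2)Q(Period 2) = 1.69×82 + 0.13×442 + 4.81×194 + 64.87×3 = 138.58 + 57.46 + 933.14 + 194.61 = 1323.79
link = 1386.69/1323.79 = 1.047515
Chained index = 100 × 1.038071 × 0.932664 × 1.047515 = 101.4174

101.42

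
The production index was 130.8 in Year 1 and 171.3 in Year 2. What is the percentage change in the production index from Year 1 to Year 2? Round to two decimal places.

Change = (171.3 − 130.8) / 130.8 × 100
       = 40.5 / 130.8 × 100 = 30.9633%

30.96%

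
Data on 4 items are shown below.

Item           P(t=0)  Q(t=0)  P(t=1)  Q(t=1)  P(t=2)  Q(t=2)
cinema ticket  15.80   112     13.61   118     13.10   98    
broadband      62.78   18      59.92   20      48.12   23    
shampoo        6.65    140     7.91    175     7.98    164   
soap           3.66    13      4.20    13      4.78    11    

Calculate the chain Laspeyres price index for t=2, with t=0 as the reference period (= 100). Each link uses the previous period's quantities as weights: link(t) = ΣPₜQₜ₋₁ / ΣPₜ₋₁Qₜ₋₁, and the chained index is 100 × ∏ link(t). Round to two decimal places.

90.75

Link t=0→t=1:
ΣP(t=1)Q(t=0) = 13.61×112 + 59.92×18 + 7.91×140 + 4.20×13 = 1524.32 + 1078.56 + 1107.4 + 54.6 = 3764.88
ΣP(t=0)Q(t=0) = 15.80×112 + 62.78×18 + 6.65×140 + 3.66×13 = 1769.6 + 1130.04 + 931 + 47.58 = 3878.22
link = 3764.88/3878.22 = 0.970775
Link t=1→t=2:
ΣP(t=2)Q(t=1) = 13.10×118 + 48.12×20 + 7.98×175 + 4.78×13 = 1545.8 + 962.4 + 1396.5 + 62.14 = 3966.84
ΣP(t=1)Q(t=1) = 13.61×118 + 59.92×20 + 7.91×175 + 4.20×13 = 1605.98 + 1198.4 + 1384.25 + 54.6 = 4243.23
link = 3966.84/4243.23 = 0.934863
Chained index = 100 × 0.970775 × 0.934863 = 90.7542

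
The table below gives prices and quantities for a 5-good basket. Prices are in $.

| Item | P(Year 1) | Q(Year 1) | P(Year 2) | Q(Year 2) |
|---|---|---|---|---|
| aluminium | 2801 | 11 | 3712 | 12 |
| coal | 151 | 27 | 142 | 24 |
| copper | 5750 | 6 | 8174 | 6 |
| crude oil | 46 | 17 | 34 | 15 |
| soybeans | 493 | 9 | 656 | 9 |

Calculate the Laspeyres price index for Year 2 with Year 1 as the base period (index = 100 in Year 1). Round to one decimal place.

134.3

Laspeyres price index uses base-period quantities as weights.
ΣP(Year 2)·Q(Year 1) = 3712×11 + 142×27 + 8174×6 + 34×17 + 656×9 = 40832 + 3834 + 49044 + 578 + 5904 = 100192
ΣP(Year 1)·Q(Year 1) = 2801×11 + 151×27 + 5750×6 + 46×17 + 493×9 = 30811 + 4077 + 34500 + 782 + 4437 = 74607
Index = 100192 / 74607 × 100 = 134.2930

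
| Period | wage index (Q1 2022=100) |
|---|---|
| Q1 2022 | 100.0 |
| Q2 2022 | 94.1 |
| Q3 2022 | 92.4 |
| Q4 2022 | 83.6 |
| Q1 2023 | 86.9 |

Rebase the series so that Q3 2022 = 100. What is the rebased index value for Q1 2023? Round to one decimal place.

Rebased(Q1 2023) = 86.9 / 92.4 × 100 = 94.0476

94.0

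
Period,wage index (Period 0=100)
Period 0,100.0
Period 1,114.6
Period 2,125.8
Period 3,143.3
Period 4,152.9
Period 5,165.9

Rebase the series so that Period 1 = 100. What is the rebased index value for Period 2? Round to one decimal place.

Rebased(Period 2) = 125.8 / 114.6 × 100 = 109.7731

109.8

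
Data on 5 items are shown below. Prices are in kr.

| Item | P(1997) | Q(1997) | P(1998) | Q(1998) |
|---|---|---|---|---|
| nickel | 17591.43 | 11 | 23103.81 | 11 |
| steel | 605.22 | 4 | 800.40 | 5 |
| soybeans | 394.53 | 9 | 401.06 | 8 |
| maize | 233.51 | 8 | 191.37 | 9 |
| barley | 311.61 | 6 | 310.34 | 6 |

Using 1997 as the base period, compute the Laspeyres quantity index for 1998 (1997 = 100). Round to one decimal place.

Laspeyres quantity index uses base-period prices as weights.
ΣP(1997)·Q(1998) = 17591.43×11 + 605.22×5 + 394.53×8 + 233.51×9 + 311.61×6 = 193505.73 + 3026.1 + 3156.24 + 2101.59 + 1869.66 = 203659.32
ΣP(1997)·Q(1997) = 17591.43×11 + 605.22×4 + 394.53×9 + 233.51×8 + 311.61×6 = 193505.73 + 2420.88 + 3550.77 + 1868.08 + 1869.66 = 203215.12
Index = 203659.32 / 203215.12 × 100 = 100.2186

100.2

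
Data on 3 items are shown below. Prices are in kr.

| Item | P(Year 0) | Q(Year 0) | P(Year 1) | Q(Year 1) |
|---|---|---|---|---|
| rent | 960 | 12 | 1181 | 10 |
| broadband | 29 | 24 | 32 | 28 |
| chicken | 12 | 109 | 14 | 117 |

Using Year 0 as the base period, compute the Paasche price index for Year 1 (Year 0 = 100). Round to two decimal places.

121.39

Paasche price index uses current-period quantities as weights.
ΣP(Year 1)·Q(Year 1) = 1181×10 + 32×28 + 14×117 = 11810 + 896 + 1638 = 14344
ΣP(Year 0)·Q(Year 1) = 960×10 + 29×28 + 12×117 = 9600 + 812 + 1404 = 11816
Index = 14344 / 11816 × 100 = 121.3947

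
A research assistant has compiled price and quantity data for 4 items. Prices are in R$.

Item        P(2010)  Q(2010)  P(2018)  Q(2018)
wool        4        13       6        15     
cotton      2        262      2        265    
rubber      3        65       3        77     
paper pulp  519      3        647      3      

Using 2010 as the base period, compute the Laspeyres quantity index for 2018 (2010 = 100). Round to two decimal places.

102.15

Laspeyres quantity index uses base-period prices as weights.
ΣP(2010)·Q(2018) = 4×15 + 2×265 + 3×77 + 519×3 = 60 + 530 + 231 + 1557 = 2378
ΣP(2010)·Q(2010) = 4×13 + 2×262 + 3×65 + 519×3 = 52 + 524 + 195 + 1557 = 2328
Index = 2378 / 2328 × 100 = 102.1478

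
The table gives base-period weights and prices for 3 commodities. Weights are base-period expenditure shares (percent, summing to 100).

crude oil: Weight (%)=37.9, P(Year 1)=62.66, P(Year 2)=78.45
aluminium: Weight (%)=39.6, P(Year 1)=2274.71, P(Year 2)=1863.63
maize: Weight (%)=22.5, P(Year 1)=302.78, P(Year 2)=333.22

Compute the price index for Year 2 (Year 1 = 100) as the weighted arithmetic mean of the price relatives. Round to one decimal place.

104.7

crude oil: 37.9 × (78.45/62.66) = 37.9 × 1.251995 = 47.4506
aluminium: 39.6 × (1863.63/2274.71) = 39.6 × 0.819282 = 32.4436
maize: 22.5 × (333.22/302.78) = 22.5 × 1.100535 = 24.7620
Index = Σ wᵢ·(p₁ᵢ/p₀ᵢ) = 47.4506 + 32.4436 + 24.7620 = 104.6562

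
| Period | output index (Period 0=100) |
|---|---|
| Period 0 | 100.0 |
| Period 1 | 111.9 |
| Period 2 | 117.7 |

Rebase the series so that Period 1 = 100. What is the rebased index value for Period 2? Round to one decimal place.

105.2

Rebased(Period 2) = 117.7 / 111.9 × 100 = 105.1832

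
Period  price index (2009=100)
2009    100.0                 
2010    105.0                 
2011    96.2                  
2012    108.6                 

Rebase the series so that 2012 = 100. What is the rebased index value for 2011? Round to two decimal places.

88.58

Rebased(2011) = 96.2 / 108.6 × 100 = 88.5820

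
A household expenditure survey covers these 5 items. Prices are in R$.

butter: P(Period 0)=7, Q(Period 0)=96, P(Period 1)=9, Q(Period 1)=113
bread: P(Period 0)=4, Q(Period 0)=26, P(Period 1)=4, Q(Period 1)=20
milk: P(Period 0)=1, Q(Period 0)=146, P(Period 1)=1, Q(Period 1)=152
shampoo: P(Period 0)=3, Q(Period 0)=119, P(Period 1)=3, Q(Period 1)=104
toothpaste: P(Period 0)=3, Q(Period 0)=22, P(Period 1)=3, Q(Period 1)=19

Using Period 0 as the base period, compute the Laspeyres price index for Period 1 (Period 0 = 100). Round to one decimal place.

114.3

Laspeyres price index uses base-period quantities as weights.
ΣP(Period 1)·Q(Period 0) = 9×96 + 4×26 + 1×146 + 3×119 + 3×22 = 864 + 104 + 146 + 357 + 66 = 1537
ΣP(Period 0)·Q(Period 0) = 7×96 + 4×26 + 1×146 + 3×119 + 3×22 = 672 + 104 + 146 + 357 + 66 = 1345
Index = 1537 / 1345 × 100 = 114.2751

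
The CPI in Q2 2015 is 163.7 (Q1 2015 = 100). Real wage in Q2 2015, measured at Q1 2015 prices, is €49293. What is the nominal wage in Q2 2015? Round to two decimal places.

80692.64

Nominal = Real × (Index/100) = 49293 × (163.7/100)
        = 49293 × 1.637 = 80692.6410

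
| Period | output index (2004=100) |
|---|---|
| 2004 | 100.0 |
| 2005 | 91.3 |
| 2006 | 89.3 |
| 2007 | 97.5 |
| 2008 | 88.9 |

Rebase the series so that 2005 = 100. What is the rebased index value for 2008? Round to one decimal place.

97.4

Rebased(2008) = 88.9 / 91.3 × 100 = 97.3713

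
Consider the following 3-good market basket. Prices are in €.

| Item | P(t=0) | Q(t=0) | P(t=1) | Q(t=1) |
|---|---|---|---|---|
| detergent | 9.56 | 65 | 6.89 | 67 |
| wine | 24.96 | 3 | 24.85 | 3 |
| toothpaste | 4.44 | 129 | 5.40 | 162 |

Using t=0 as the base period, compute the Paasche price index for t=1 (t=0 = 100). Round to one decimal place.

Paasche price index uses current-period quantities as weights.
ΣP(t=1)·Q(t=1) = 6.89×67 + 24.85×3 + 5.40×162 = 461.63 + 74.55 + 874.8 = 1410.98
ΣP(t=0)·Q(t=1) = 9.56×67 + 24.96×3 + 4.44×162 = 640.52 + 74.88 + 719.28 = 1434.68
Index = 1410.98 / 1434.68 × 100 = 98.3481

98.3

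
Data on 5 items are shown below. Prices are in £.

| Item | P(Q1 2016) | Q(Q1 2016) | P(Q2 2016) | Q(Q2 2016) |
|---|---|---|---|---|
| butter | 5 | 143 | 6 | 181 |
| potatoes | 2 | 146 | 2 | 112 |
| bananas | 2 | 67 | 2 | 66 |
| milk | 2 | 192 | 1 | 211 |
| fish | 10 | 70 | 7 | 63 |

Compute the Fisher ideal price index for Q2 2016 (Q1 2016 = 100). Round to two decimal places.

Laspeyres component (base-period weights):
ΣP(Q2 2016)Q(Q1 2016) = 6×143 + 2×146 + 2×67 + 1×192 + 7×70 = 858 + 292 + 134 + 192 + 490 = 1966
ΣP(Q1 2016)Q(Q1 2016) = 5×143 + 2×146 + 2×67 + 2×192 + 10×70 = 715 + 292 + 134 + 384 + 700 = 2225
L = 1966 / 2225 × 100 = 88.3596
Paasche component (current-period weights):
ΣP(Q2 2016)Q(Q2 2016) = 6×181 + 2×112 + 2×66 + 1×211 + 7×63 = 1086 + 224 + 132 + 211 + 441 = 2094
ΣP(Q1 2016)Q(Q2 2016) = 5×181 + 2×112 + 2×66 + 2×211 + 10×63 = 905 + 224 + 132 + 422 + 630 = 2313
P = 2094 / 2313 × 100 = 90.5318
Fisher = √(L × P) = √(88.3596 × 90.5318) = 89.4391

89.44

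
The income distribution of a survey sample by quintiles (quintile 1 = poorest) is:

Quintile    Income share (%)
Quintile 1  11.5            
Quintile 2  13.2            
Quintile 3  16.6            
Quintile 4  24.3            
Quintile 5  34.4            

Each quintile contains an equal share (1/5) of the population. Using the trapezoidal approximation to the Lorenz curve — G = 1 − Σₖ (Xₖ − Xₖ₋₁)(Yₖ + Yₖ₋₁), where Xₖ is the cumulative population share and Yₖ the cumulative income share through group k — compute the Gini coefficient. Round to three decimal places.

Cumulative income shares Yₖ: 0.1150, 0.2470, 0.4130, 0.6560, 1.0000
Σ (Xₖ−Xₖ₋₁)(Yₖ+Yₖ₋₁) = (1/5)(0.1150+0.0000) + (1/5)(0.2470+0.1150) + (1/5)(0.4130+0.2470) + (1/5)(0.6560+0.4130) + (1/5)(1.0000+0.6560)
  = 0.0230 + 0.0724 + 0.1320 + 0.2138 + 0.3312 = 0.7724
G = 1 − 0.7724 = 0.2276

0.228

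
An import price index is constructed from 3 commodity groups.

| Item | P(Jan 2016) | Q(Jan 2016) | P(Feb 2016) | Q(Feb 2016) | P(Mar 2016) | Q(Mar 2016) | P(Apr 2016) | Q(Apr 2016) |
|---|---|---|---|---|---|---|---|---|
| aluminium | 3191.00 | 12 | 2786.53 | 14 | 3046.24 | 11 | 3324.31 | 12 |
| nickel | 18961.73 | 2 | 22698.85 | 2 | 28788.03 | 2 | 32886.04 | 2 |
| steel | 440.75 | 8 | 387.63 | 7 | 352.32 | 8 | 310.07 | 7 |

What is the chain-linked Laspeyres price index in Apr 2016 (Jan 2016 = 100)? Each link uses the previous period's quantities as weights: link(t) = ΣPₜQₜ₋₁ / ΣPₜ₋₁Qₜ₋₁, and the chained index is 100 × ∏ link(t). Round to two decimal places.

135.19

Link Jan 2016→Feb 2016:
ΣP(Feb 2016)Q(Jan 2016) = 2786.53×12 + 22698.85×2 + 387.63×8 = 33438.36 + 45397.7 + 3101.04 = 81937.1
ΣP(Jan 2016)Q(Jan 2016) = 3191.00×12 + 18961.73×2 + 440.75×8 = 38292 + 37923.46 + 3526 = 79741.46
link = 81937.1/79741.46 = 1.027534
Link Feb 2016→Mar 2016:
ΣP(Mar 2016)Q(Feb 2016) = 3046.24×14 + 28788.03×2 + 352.32×7 = 42647.36 + 57576.06 + 2466.24 = 102689.66
ΣP(Feb 2016)Q(Feb 2016) = 2786.53×14 + 22698.85×2 + 387.63×7 = 39011.42 + 45397.7 + 2713.41 = 87122.53
link = 102689.66/87122.53 = 1.178681
Link Mar 2016→Apr 2016:
ΣP(Apr 2016)Q(Mar 2016) = 3324.31×11 + 32886.04×2 + 310.07×8 = 36567.41 + 65772.08 + 2480.56 = 104820.05
ΣP(Mar 2016)Q(Mar 2016) = 3046.24×11 + 28788.03×2 + 352.32×8 = 33508.64 + 57576.06 + 2818.56 = 93903.26
link = 104820.05/93903.26 = 1.116256
Chained index = 100 × 1.027534 × 1.178681 × 1.116256 = 135.1937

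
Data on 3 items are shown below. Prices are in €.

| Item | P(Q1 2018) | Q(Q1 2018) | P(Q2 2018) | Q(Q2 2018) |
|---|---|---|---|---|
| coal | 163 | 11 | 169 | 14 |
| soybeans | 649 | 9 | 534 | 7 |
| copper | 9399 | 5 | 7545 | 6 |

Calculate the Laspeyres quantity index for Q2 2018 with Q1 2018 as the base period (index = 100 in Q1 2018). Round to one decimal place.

115.7

Laspeyres quantity index uses base-period prices as weights.
ΣP(Q1 2018)·Q(Q2 2018) = 163×14 + 649×7 + 9399×6 = 2282 + 4543 + 56394 = 63219
ΣP(Q1 2018)·Q(Q1 2018) = 163×11 + 649×9 + 9399×5 = 1793 + 5841 + 46995 = 54629
Index = 63219 / 54629 × 100 = 115.7242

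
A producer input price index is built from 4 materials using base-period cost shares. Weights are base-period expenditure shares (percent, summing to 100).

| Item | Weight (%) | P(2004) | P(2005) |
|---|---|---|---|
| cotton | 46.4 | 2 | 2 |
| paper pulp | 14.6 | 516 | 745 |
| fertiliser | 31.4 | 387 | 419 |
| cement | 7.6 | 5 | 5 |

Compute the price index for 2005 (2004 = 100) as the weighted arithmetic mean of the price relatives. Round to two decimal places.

109.08

cotton: 46.4 × (2/2) = 46.4 × 1.000000 = 46.4000
paper pulp: 14.6 × (745/516) = 14.6 × 1.443798 = 21.0795
fertiliser: 31.4 × (419/387) = 31.4 × 1.082687 = 33.9964
cement: 7.6 × (5/5) = 7.6 × 1.000000 = 7.6000
Index = Σ wᵢ·(p₁ᵢ/p₀ᵢ) = 46.4000 + 21.0795 + 33.9964 + 7.6000 = 109.0758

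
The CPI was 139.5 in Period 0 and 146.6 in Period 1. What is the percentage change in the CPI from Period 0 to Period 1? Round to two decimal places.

5.09%

Change = (146.6 − 139.5) / 139.5 × 100
       = 7.1 / 139.5 × 100 = 5.0896%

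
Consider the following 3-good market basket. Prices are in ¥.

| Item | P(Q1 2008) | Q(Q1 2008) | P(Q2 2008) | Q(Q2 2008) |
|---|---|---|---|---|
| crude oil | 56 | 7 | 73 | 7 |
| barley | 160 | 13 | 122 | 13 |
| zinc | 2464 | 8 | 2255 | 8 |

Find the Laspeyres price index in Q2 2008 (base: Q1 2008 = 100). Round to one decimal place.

90.8

Laspeyres price index uses base-period quantities as weights.
ΣP(Q2 2008)·Q(Q1 2008) = 73×7 + 122×13 + 2255×8 = 511 + 1586 + 18040 = 20137
ΣP(Q1 2008)·Q(Q1 2008) = 56×7 + 160×13 + 2464×8 = 392 + 2080 + 19712 = 22184
Index = 20137 / 22184 × 100 = 90.7726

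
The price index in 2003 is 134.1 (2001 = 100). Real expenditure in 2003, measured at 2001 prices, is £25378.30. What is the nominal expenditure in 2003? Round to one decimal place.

34032.3

Nominal = Real × (Index/100) = 25378.30 × (134.1/100)
        = 25378.30 × 1.341 = 34032.3003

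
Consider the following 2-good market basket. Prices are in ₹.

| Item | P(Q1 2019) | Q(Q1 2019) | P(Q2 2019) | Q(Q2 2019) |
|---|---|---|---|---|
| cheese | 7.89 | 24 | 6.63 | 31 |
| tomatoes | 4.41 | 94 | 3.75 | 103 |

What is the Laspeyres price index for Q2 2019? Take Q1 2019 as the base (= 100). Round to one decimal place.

84.7

Laspeyres price index uses base-period quantities as weights.
ΣP(Q2 2019)·Q(Q1 2019) = 6.63×24 + 3.75×94 = 159.12 + 352.5 = 511.62
ΣP(Q1 2019)·Q(Q1 2019) = 7.89×24 + 4.41×94 = 189.36 + 414.54 = 603.9
Index = 511.62 / 603.9 × 100 = 84.7193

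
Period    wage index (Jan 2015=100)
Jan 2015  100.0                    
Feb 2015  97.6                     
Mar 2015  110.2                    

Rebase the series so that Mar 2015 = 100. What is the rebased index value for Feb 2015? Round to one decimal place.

Rebased(Feb 2015) = 97.6 / 110.2 × 100 = 88.5662

88.6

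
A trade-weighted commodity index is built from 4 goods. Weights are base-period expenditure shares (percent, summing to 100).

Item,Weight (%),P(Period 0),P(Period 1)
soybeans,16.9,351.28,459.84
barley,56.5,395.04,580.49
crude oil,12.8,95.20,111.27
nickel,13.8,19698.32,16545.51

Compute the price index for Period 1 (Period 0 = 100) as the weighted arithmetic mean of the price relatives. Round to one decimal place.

131.7

soybeans: 16.9 × (459.84/351.28) = 16.9 × 1.309041 = 22.1228
barley: 56.5 × (580.49/395.04) = 56.5 × 1.469446 = 83.0237
crude oil: 12.8 × (111.27/95.20) = 12.8 × 1.168803 = 14.9607
nickel: 13.8 × (16545.51/19698.32) = 13.8 × 0.839945 = 11.5912
Index = Σ wᵢ·(p₁ᵢ/p₀ᵢ) = 22.1228 + 83.0237 + 14.9607 + 11.5912 = 131.6984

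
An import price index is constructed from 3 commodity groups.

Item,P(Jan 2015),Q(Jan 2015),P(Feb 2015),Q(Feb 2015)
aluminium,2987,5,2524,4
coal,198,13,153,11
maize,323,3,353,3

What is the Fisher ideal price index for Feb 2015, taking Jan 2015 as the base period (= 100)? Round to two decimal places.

84.92

Laspeyres component (base-period weights):
ΣP(Feb 2015)Q(Jan 2015) = 2524×5 + 153×13 + 353×3 = 12620 + 1989 + 1059 = 15668
ΣP(Jan 2015)Q(Jan 2015) = 2987×5 + 198×13 + 323×3 = 14935 + 2574 + 969 = 18478
L = 15668 / 18478 × 100 = 84.7927
Paasche component (current-period weights):
ΣP(Feb 2015)Q(Feb 2015) = 2524×4 + 153×11 + 353×3 = 10096 + 1683 + 1059 = 12838
ΣP(Jan 2015)Q(Feb 2015) = 2987×4 + 198×11 + 323×3 = 11948 + 2178 + 969 = 15095
P = 12838 / 15095 × 100 = 85.0480
Fisher = √(L × P) = √(84.7927 × 85.0480) = 84.9203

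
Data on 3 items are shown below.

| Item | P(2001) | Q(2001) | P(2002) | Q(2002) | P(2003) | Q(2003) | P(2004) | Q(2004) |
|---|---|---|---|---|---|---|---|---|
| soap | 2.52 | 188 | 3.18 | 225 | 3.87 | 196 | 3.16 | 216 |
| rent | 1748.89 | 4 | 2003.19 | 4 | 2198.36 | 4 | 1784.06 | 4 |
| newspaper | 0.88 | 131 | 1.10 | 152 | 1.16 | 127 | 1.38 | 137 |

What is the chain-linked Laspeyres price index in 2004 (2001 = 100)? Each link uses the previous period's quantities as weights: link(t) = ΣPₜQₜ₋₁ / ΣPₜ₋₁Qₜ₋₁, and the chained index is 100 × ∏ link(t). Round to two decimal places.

104.41

Link 2001→2002:
ΣP(2002)Q(2001) = 3.18×188 + 2003.19×4 + 1.10×131 = 597.84 + 8012.76 + 144.1 = 8754.7
ΣP(2001)Q(2001) = 2.52×188 + 1748.89×4 + 0.88×131 = 473.76 + 6995.56 + 115.28 = 7584.6
link = 8754.7/7584.6 = 1.154273
Link 2002→2003:
ΣP(2003)Q(2002) = 3.87×225 + 2198.36×4 + 1.16×152 = 870.75 + 8793.44 + 176.32 = 9840.51
ΣP(2002)Q(2002) = 3.18×225 + 2003.19×4 + 1.10×152 = 715.5 + 8012.76 + 167.2 = 8895.46
link = 9840.51/8895.46 = 1.106240
Link 2003→2004:
ΣP(2004)Q(2003) = 3.16×196 + 1784.06×4 + 1.38×127 = 619.36 + 7136.24 + 175.26 = 7930.86
ΣP(2003)Q(2003) = 3.87×196 + 2198.36×4 + 1.16×127 = 758.52 + 8793.44 + 147.32 = 9699.28
link = 7930.86/9699.28 = 0.817675
Chained index = 100 × 1.154273 × 1.106240 × 0.817675 = 104.4092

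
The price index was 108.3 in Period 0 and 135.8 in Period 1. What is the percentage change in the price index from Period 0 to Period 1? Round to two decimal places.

Change = (135.8 − 108.3) / 108.3 × 100
       = 27.5 / 108.3 × 100 = 25.3924%

25.39%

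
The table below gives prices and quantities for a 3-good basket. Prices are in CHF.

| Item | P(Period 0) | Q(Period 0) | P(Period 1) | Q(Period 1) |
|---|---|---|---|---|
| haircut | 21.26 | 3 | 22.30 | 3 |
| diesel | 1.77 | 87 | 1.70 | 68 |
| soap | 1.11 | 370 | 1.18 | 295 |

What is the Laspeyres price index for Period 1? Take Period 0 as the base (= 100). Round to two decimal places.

Laspeyres price index uses base-period quantities as weights.
ΣP(Period 1)·Q(Period 0) = 22.30×3 + 1.70×87 + 1.18×370 = 66.9 + 147.9 + 436.6 = 651.4
ΣP(Period 0)·Q(Period 0) = 21.26×3 + 1.77×87 + 1.11×370 = 63.78 + 153.99 + 410.7 = 628.47
Index = 651.4 / 628.47 × 100 = 103.6485

103.65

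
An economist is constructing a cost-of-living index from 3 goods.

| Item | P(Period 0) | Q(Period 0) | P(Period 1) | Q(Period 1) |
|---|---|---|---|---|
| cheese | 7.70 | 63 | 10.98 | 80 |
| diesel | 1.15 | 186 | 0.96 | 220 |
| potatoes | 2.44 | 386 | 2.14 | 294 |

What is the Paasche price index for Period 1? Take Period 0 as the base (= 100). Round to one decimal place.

Paasche price index uses current-period quantities as weights.
ΣP(Period 1)·Q(Period 1) = 10.98×80 + 0.96×220 + 2.14×294 = 878.4 + 211.2 + 629.16 = 1718.76
ΣP(Period 0)·Q(Period 1) = 7.70×80 + 1.15×220 + 2.44×294 = 616 + 253 + 717.36 = 1586.36
Index = 1718.76 / 1586.36 × 100 = 108.3462

108.3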